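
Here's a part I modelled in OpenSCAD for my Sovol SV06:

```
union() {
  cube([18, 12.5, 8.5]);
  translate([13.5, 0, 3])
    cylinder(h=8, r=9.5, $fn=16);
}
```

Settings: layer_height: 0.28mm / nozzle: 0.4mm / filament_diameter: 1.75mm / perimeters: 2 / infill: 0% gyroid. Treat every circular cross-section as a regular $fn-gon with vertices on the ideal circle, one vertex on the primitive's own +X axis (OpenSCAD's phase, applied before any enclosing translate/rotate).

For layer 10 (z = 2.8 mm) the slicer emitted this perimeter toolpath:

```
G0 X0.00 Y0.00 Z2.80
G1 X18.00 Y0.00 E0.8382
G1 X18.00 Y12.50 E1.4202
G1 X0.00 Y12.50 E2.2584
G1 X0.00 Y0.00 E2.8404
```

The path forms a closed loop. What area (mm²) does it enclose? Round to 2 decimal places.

225.00 mm²

Apply the shoelace formula to the sequence of (X, Y) vertices; enclosed area = 225.00 mm².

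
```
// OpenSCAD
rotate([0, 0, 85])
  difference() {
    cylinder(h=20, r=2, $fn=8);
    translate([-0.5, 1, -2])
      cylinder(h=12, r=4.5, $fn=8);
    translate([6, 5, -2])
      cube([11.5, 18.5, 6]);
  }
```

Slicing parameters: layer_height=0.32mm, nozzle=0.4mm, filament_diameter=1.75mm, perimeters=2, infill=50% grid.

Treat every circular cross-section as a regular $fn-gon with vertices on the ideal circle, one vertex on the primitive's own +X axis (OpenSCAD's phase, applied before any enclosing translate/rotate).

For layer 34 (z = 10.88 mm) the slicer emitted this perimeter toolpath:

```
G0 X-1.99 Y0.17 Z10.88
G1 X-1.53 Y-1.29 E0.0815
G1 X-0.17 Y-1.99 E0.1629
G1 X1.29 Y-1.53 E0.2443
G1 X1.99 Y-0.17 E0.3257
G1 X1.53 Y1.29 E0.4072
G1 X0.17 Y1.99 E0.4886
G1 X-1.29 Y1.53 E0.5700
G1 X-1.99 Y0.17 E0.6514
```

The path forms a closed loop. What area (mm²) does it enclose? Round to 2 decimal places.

11.31 mm²

Apply the shoelace formula to the sequence of (X, Y) vertices; enclosed area = 11.31 mm².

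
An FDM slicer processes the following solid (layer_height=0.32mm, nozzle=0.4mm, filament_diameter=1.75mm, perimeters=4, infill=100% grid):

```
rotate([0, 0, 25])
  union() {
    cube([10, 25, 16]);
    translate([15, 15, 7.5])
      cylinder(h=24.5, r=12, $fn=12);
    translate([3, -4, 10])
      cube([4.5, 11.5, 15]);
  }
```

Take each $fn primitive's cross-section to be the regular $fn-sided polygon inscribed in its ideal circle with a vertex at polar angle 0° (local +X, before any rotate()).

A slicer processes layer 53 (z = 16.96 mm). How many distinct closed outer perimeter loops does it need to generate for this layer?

1

At z = 16.96 mm: the cube does not reach this height (z outside [0, 16]); the r=12 cylinder at (15, 15) contributes a regular 12-gon of circumradius 12; the cube at (3, -4) is present — its section is the full 4.5×11.5 rectangle; Combining (union): the regions partially overlap (shared area 0.97 mm²), so overlapping operands fuse into one piece — 1 connected region; (whole slice rotated 25° about Z — lengths, areas and connectivity unchanged). The result has 1 disconnected region.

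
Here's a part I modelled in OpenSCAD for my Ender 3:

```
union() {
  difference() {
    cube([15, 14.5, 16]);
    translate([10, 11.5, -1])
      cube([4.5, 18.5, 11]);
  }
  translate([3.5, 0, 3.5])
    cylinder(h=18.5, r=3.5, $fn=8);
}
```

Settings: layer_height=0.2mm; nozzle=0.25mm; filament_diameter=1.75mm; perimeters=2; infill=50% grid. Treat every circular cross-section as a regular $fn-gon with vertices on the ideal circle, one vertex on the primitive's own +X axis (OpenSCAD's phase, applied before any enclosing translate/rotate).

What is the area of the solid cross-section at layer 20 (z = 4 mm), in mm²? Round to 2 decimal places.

At z = 4 mm: the cube is present — its section is the full 15×14.5 rectangle (area 217.50 mm²); the cube at (10, 11.5) is present — its section is the full 4.5×18.5 rectangle (area 83.25 mm²); Taking the first minus the rest: starting from the 15×14.5 cube (217.50 mm²), the 4.5×18.5 cube at (10, 11.5) partially overlaps it — only the 13.50 mm² overlap (of its 83.25 mm²) is removed, clipping the outline — area = 204.00 mm²; the r=3.5 cylinder at (3.5, 0) gives a regular 8-gon of circumradius 3.5 (constant along its height) (area = (8/2)·3.500²·sin(360°/8) = 34.65 mm²); Merging all regions: the regions partially overlap — summed areas 238.65 mm² minus the doubly-counted overlap 17.32 mm² gives 221.32 mm² — area = 221.32 mm². Overall, the cross-section is a single solid region. Net area = 221.32 mm².

221.32 mm²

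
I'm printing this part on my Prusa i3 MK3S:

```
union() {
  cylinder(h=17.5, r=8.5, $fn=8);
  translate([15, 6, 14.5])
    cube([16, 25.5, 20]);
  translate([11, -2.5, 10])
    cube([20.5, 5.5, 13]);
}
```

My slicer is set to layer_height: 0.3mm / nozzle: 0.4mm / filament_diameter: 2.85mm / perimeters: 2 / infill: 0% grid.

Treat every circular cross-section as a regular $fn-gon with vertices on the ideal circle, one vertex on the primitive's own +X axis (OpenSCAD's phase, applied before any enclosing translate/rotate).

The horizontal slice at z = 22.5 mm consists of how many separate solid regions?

2

At z = 22.5 mm: the cylinder is not intersected at this z (z outside [0, 17.5]); the 16×25.5 cube at (15, 6) contributes its full rectangle; the cube at (11, -2.5) is present — its section is the full 20.5×5.5 rectangle; Merging all regions: the 2 present regions are separate (no shared area or edge), so areas and boundary lengths simply add and each stays a separate island — 2 connected regions. The result has 2 disconnected regions.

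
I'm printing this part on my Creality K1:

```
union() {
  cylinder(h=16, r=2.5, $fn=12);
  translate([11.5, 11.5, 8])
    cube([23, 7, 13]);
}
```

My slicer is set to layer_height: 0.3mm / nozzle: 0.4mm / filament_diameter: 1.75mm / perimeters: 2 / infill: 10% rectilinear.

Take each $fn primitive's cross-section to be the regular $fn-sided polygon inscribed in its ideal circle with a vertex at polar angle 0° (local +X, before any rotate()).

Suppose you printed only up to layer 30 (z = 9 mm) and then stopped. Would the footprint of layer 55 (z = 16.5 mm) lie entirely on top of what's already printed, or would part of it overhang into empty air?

entirely on top

Compare the two slices. At z = 9: the cylinder: section is a regular 12-gon, circumradius r=2.5 (area = (12/2)·2.500²·sin(360°/12) = 18.75 mm²); the 23×7 cube at (11.5, 11.5) contributes its full rectangle (area 161.00 mm²); Taking the union: the 2 present regions are separate (no shared area or edge), so areas and boundary lengths simply add and each stays a separate island — area = 179.75 mm². At z = 16.5: the cylinder is not intersected at this z (z outside [0, 16]); the cube at (11.5, 11.5) is present — its section is the full 23×7 rectangle (area 161.00 mm²); Combining (union): only the 23×7 cube at (11.5, 11.5) is present, so the union is just that shape — area = 161.00 mm². Checking containment: the cross-section at z = 16.5 is a subset of the cross-section at z = 9.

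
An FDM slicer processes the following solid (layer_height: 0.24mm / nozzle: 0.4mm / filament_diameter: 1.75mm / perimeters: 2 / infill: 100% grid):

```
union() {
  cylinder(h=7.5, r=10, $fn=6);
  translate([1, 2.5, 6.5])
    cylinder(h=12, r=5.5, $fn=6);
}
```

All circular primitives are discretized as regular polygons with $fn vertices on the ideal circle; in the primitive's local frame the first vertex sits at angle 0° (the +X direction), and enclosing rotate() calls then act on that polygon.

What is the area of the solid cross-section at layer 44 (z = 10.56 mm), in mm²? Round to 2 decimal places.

78.59 mm²

At z = 10.56 mm: the cylinder is absent (z outside [0, 7.5]); the r=5.5 cylinder at (1, 2.5) contributes a regular 6-gon of circumradius 5.5 (area = (6/2)·5.500²·sin(360°/6) = 78.59 mm²); Merging all regions: only the r=5.5 cylinder at (1, 2.5) is present, so the union is just that shape — area = 78.59 mm². Overall, the cross-section is a single solid region. Net area = 78.59 mm².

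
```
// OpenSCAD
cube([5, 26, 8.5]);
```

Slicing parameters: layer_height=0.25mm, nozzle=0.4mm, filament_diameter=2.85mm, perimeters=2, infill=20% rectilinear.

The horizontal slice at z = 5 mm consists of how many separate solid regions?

1

At z = 5 mm: the cube (footprint 5×26) is included at this height. The result has 1 disconnected region.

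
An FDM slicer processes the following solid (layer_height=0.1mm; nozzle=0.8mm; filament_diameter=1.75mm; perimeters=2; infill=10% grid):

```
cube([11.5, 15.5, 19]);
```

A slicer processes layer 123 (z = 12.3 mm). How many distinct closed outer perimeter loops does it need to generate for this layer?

1

At z = 12.3 mm: the cube (footprint 11.5×15.5) is included at this height. The result has 1 disconnected region.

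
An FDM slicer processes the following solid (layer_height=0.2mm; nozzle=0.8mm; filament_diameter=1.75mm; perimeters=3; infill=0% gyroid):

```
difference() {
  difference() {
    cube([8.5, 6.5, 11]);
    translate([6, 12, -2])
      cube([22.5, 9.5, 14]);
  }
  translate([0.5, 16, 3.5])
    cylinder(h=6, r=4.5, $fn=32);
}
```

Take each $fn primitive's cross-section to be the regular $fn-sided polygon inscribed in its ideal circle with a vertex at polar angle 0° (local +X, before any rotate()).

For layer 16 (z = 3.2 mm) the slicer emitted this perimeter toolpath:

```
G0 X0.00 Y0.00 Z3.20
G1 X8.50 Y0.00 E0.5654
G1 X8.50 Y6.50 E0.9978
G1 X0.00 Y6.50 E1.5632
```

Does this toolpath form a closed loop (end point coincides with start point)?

Start point (G0): (0.00, 0.00). End point (last G1): the path does not return to the start — open.

no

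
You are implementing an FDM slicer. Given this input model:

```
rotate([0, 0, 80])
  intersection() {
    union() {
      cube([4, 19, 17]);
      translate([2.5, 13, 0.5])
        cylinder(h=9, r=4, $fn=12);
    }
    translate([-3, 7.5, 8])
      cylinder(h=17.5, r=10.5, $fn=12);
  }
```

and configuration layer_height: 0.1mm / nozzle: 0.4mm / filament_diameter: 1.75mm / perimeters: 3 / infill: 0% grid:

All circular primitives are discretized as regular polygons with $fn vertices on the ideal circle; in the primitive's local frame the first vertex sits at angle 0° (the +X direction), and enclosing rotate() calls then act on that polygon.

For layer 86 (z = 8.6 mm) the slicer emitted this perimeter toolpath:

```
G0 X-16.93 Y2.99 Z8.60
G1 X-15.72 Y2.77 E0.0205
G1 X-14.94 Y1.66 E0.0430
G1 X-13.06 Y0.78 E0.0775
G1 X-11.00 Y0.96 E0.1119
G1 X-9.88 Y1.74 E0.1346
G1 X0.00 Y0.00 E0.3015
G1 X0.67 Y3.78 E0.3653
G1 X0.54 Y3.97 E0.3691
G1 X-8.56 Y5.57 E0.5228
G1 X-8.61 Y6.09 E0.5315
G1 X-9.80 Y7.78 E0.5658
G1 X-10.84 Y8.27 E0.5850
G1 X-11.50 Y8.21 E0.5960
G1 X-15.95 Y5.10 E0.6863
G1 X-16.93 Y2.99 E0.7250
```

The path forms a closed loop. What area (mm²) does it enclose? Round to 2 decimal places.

Apply the shoelace formula to the sequence of (X, Y) vertices; enclosed area = 79.15 mm².

79.15 mm²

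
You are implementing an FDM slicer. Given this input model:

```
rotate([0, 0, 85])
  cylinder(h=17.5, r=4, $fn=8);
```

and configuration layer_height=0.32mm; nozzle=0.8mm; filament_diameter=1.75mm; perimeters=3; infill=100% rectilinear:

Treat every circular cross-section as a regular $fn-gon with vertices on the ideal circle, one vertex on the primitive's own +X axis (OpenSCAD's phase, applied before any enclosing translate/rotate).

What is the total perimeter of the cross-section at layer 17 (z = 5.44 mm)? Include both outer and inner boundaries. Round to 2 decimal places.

24.49 mm

At z = 5.44 mm: the r=4 cylinder contributes a regular 8-gon of circumradius 4 (perimeter = 2·8·4.000·sin(180°/8) = 24.49 mm); (rotated 85° about Z; rotation is an isometry so areas/perimeters/island counts are preserved). Overall, the cross-section is a single solid region. Total boundary length (outer) = 24.49 mm.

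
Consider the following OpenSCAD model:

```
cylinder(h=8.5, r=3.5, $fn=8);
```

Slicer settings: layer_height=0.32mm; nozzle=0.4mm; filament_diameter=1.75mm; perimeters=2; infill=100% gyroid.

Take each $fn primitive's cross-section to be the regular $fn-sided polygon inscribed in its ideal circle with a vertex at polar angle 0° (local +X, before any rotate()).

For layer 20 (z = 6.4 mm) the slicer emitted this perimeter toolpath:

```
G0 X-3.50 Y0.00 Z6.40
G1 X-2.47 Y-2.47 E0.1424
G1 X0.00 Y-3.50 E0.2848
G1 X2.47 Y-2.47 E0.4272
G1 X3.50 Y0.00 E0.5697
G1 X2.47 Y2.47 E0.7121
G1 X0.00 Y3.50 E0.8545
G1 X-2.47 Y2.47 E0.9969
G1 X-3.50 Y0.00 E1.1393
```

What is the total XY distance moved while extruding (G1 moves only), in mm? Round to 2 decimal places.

Sum the Euclidean lengths of each G1 segment: total = 21.41 mm.

21.41 mm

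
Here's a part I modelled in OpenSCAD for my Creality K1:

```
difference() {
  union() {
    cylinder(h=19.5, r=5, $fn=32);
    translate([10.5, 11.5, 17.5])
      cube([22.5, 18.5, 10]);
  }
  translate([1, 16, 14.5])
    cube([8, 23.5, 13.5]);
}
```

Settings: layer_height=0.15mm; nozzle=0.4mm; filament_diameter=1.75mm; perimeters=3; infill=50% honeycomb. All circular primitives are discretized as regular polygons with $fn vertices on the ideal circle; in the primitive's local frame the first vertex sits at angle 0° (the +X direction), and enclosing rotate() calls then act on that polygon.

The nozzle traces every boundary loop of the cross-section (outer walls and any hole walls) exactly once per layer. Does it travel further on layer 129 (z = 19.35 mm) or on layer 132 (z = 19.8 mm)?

layer 129 (z = 19.35 mm)

Layer 129 (z = 19.35): the r=5 cylinder gives a regular 32-gon of circumradius 5 (constant along its height) (perimeter = 2·32·5.000·sin(180°/32) = 31.37 mm); the cube at (10.5, 11.5) is present — its section is the full 22.5×18.5 rectangle (perimeter 82.00 mm); Merging all regions: the 2 present regions are separate (no shared area or edge), so areas and boundary lengths simply add and each stays a separate island — boundary = 113.37 mm; the cube at (1, 16) (footprint 8×23.5) is included at this height (perimeter 63.00 mm); Taking the first minus the rest: starting from that combined region, the 8×23.5 cube at (1, 16) misses the remaining region (no effect) — boundary = 113.37 mm. So its perimeter = 113.37 mm. Layer 132 (z = 19.8): the cylinder does not reach this height (z outside [0, 19.5]); the cube at (10.5, 11.5) (footprint 22.5×18.5) is included at this height (perimeter 82.00 mm); Taking the union: only the 22.5×18.5 cube at (10.5, 11.5) is present, so the union is just that shape — boundary = 82.00 mm; the 8×23.5 cube at (1, 16) contributes its full rectangle (perimeter 63.00 mm); After the difference (first − rest): starting from that combined region, the 8×23.5 cube at (1, 16) misses the remaining region (no effect) — boundary = 82.00 mm. So its perimeter = 82.00 mm. Layer 129 is larger (113.37 vs 82.00 mm).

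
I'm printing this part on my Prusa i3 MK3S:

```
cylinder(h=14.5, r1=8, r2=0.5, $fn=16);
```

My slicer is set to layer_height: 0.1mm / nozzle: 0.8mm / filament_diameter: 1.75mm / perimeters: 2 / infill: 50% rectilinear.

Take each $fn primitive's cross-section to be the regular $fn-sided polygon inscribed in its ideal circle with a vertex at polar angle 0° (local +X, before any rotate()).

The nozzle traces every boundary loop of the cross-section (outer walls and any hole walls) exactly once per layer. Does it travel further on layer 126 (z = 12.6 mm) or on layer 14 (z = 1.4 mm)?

layer 14 (z = 1.4 mm)

Layer 126 (z = 12.6): the cone contributes a regular 16-gon of circumradius 1.483 (interpolated between r1=8 and r2=0.5 at t=0.869) (perimeter = 2·16·1.483·sin(180°/16) = 9.26 mm). So its perimeter = 9.26 mm. Layer 14 (z = 1.4): the cone (r1=8→r2=0.5) has section circumradius 7.276 here — a regular 16-gon (perimeter = 2·16·7.276·sin(180°/16) = 45.42 mm). So its perimeter = 45.42 mm. Layer 14 is larger (45.42 vs 9.26 mm).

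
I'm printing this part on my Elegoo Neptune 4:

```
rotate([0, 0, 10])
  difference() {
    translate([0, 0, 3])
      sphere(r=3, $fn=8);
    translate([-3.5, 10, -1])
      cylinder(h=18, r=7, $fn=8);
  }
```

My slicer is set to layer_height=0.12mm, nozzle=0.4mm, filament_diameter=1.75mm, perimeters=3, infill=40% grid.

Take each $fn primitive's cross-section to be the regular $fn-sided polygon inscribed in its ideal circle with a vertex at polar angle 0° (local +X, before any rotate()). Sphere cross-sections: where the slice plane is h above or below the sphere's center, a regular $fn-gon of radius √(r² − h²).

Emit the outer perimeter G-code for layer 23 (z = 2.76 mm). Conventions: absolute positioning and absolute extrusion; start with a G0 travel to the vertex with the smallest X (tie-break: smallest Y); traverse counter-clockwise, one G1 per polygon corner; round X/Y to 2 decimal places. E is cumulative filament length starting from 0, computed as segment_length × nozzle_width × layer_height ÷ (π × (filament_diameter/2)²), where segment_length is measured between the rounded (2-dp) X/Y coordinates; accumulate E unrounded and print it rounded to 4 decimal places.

At z = 2.76 mm: the sphere: section is a regular 8-gon, circumradius = √(r²−h²) = √(3²−0.24²) = 2.990; the r=7 cylinder at (-3.5, 10) gives a regular 8-gon of circumradius 7 (constant along its height); Taking the first minus the rest: starting from the r=3 sphere, the r=7 cylinder at (-3.5, 10) misses the remaining region (no effect) — 1 connected region; (rotated 10° about Z; rotation is an isometry so areas/perimeters/island counts are preserved). The outline is a single polygon with 8 vertices. Extrusion per mm of travel: 0.4 × 0.12 / (π × 0.875²) = 0.019956. Accumulating E over each segment gives final E = 0.3653.

G0 X-2.94 Y-0.52 Z2.76
G1 X-1.72 Y-2.45 E0.0456
G1 X0.52 Y-2.94 E0.0913
G1 X2.45 Y-1.72 E0.1369
G1 X2.94 Y0.52 E0.1826
G1 X1.72 Y2.45 E0.2282
G1 X-0.52 Y2.94 E0.2740
G1 X-2.45 Y1.72 E0.3195
G1 X-2.94 Y-0.52 E0.3653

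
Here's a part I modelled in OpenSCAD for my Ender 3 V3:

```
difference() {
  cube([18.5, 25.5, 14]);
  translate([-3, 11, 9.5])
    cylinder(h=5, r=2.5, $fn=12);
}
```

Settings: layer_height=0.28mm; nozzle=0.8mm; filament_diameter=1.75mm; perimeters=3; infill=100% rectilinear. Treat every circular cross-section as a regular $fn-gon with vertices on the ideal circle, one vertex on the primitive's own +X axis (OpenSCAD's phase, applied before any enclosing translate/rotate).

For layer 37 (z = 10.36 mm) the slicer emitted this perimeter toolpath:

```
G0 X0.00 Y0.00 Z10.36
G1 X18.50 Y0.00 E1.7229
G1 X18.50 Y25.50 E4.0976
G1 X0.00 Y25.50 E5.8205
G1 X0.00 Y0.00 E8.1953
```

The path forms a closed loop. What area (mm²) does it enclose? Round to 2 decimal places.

Apply the shoelace formula to the sequence of (X, Y) vertices; enclosed area = 471.75 mm².

471.75 mm²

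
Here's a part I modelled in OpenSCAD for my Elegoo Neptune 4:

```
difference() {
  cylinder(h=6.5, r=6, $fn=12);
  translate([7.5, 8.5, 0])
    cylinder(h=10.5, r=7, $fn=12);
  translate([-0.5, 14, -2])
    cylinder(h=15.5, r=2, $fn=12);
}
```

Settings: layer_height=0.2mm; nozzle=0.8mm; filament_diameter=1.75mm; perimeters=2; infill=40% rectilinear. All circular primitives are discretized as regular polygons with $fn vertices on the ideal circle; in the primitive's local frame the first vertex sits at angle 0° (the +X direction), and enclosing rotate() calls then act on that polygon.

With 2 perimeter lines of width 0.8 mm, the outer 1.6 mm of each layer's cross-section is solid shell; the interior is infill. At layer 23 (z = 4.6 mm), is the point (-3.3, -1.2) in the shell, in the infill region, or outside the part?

infill

At z = 4.6 mm: the cylinder: section is a regular 12-gon, circumradius r=6; the cylinder at (7.5, 8.5): section is a regular 12-gon, circumradius r=7; the cylinder at (-0.5, 14): section is a regular 12-gon, circumradius r=2; Subtracting the remaining from the first: starting from the r=6 cylinder, the r=7 cylinder at (7.5, 8.5) partially overlaps it — only the 5.36 mm² overlap (of its 147.00 mm²) is removed, clipping the outline; the r=2 cylinder at (-0.5, 14) misses the remaining region (no effect) — 1 connected region. Overall, the cross-section is a single solid region. The nearest boundary edge runs (-5.20, -3.00)→(-6.00, 0.00); distance from the point to it = 2.30 mm. The point is inside the cross-section and 2.30 mm from the nearest boundary — more than the 1.6 mm shell width (2 × 0.8), so it's in the infill interior.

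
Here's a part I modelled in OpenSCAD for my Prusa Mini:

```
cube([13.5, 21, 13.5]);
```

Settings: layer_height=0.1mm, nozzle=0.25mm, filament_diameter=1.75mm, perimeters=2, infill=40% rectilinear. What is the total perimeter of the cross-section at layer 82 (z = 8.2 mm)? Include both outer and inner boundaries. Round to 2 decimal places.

69.00 mm

At z = 8.2 mm: the cube is present — its section is the full 13.5×21 rectangle (perimeter 69.00 mm). Overall, the cross-section is a single solid region. Total boundary length (outer) = 69.00 mm.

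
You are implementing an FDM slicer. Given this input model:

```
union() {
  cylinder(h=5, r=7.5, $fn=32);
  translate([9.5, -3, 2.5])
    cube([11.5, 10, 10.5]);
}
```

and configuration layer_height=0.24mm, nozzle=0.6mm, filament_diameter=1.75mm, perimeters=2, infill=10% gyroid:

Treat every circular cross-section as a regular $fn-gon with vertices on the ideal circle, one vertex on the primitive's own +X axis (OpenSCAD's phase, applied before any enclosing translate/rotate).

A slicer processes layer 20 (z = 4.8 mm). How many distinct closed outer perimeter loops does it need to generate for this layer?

At z = 4.8 mm: the r=7.5 cylinder gives a regular 32-gon of circumradius 7.5 (constant along its height); the 11.5×10 cube at (9.5, -3) contributes its full rectangle; Merging all regions: the 2 present regions are separate (no shared area or edge), so areas and boundary lengths simply add and each stays a separate island — 2 connected regions. The result has 2 disconnected regions.

2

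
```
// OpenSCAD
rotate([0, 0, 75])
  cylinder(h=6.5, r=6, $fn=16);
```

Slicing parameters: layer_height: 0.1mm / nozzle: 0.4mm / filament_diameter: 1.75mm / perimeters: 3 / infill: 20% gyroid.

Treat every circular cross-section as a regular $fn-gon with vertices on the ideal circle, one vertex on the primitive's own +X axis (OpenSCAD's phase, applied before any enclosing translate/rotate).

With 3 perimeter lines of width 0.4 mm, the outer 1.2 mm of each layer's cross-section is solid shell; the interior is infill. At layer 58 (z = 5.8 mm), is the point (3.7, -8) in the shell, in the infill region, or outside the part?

outside

At z = 5.8 mm: the r=6 cylinder gives a regular 16-gon of circumradius 6 (constant along its height); (whole slice rotated 75° about Z — lengths, areas and connectivity unchanged). Overall, the cross-section is a single solid region. Undo the 75° rotation: the query point maps to (-6.770, -5.644) in the un-rotated model frame. The nearest boundary edge runs (-5.54, -2.30)→(-4.24, -4.24); distance from the point to it = 2.88 mm. The point is not inside any of the regions above, so it lies outside the cross-section (2.88 mm from the nearest boundary).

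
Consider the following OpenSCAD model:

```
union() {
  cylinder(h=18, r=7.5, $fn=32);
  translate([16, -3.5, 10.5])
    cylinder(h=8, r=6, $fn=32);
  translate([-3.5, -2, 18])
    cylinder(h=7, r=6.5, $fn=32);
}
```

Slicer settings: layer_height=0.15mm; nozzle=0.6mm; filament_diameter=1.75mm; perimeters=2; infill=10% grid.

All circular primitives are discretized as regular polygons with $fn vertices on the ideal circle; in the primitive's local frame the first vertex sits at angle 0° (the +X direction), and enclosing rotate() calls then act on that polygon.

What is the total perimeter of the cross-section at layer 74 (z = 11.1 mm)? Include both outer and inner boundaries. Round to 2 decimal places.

84.69 mm

At z = 11.1 mm: the r=7.5 cylinder contributes a regular 32-gon of circumradius 7.5 (perimeter = 2·32·7.500·sin(180°/32) = 47.05 mm); the r=6 cylinder at (16, -3.5) contributes a regular 32-gon of circumradius 6 (perimeter = 2·32·6.000·sin(180°/32) = 37.64 mm); the cylinder at (-3.5, -2) is not intersected at this z (z outside [18, 25]); Merging all regions: the 2 present regions are separate (no shared area or edge), so areas and boundary lengths simply add and each stays a separate island — boundary = 84.69 mm. Overall, the cross-section has 2 separate islands. Total boundary length (outer) = 84.69 mm.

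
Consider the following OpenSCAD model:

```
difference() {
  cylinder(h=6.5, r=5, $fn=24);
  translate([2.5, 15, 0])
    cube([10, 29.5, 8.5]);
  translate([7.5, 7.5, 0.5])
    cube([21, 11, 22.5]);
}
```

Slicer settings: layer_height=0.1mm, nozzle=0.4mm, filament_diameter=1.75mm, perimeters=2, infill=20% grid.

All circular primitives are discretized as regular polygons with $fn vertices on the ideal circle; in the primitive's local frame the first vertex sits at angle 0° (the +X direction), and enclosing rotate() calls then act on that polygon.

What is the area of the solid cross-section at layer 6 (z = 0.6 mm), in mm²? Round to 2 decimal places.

77.65 mm²

At z = 0.6 mm: the r=5 cylinder gives a regular 24-gon of circumradius 5 (constant along its height) (area = (24/2)·5.000²·sin(360°/24) = 77.65 mm²); the 10×29.5 cube at (2.5, 15) contributes its full rectangle (area 295.00 mm²); the cube at (7.5, 7.5) (footprint 21×11) is included at this height (area 231.00 mm²); Subtracting the remaining from the first: starting from the r=5 cylinder (77.65 mm²), the 10×29.5 cube at (2.5, 15) misses the remaining region (no effect); the 21×11 cube at (7.5, 7.5) misses the remaining region (no effect) — area = 77.65 mm². Overall, the cross-section is a single solid region. Net area = 77.65 mm².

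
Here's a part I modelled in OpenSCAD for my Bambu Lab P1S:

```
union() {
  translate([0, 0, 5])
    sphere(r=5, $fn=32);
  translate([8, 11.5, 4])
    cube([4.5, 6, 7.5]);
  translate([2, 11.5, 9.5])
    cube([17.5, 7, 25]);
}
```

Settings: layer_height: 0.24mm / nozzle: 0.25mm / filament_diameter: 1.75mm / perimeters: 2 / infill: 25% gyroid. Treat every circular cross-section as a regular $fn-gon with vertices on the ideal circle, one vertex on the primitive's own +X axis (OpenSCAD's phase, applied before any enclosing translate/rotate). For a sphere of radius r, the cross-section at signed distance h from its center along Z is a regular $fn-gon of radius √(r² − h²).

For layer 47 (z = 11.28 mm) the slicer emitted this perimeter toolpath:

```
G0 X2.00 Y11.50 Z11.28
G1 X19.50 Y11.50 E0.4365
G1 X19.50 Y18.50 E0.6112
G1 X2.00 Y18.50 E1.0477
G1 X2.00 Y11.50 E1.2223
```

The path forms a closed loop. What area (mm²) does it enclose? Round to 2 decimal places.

Apply the shoelace formula to the sequence of (X, Y) vertices; enclosed area = 122.50 mm².

122.50 mm²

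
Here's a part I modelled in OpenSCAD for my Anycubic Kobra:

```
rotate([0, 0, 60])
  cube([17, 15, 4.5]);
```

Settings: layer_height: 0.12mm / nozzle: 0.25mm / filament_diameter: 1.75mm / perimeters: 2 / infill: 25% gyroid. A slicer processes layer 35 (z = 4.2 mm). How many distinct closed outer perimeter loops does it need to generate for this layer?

At z = 4.2 mm: the 17×15 cube contributes its full rectangle; (whole slice rotated 60° about Z — lengths, areas and connectivity unchanged). The result has 1 disconnected region.

1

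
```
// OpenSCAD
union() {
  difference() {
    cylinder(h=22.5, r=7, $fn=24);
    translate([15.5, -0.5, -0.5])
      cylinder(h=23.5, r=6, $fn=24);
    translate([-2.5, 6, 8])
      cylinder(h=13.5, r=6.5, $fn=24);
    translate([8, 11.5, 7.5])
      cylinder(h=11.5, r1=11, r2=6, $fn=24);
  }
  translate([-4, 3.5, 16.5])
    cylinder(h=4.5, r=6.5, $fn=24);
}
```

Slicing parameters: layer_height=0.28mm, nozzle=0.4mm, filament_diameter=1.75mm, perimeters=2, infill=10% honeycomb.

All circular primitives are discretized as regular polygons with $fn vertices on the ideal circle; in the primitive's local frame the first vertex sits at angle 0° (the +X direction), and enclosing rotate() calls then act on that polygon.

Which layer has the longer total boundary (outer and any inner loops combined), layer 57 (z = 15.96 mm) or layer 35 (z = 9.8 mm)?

layer 57 (z = 15.96 mm)

Layer 57 (z = 15.96): the r=7 cylinder contributes a regular 24-gon of circumradius 7 (perimeter = 2·24·7.000·sin(180°/24) = 43.86 mm); the r=6 cylinder at (15.5, -0.5) gives a regular 24-gon of circumradius 6 (constant along its height) (perimeter = 2·24·6.000·sin(180°/24) = 37.59 mm); the r=6.5 cylinder at (-2.5, 6) gives a regular 24-gon of circumradius 6.5 (constant along its height) (perimeter = 2·24·6.500·sin(180°/24) = 40.72 mm); the cone at (8, 11.5) contributes a regular 24-gon of circumradius 7.322 (interpolated between r1=11 and r2=6 at t=0.736) (perimeter = 2·24·7.322·sin(180°/24) = 45.87 mm); After the difference (first − rest): starting from the r=7 cylinder, the r=6 cylinder at (15.5, -0.5) misses the remaining region (no effect); the r=6.5 cylinder at (-2.5, 6) partially overlaps it — only the 57.71 mm² overlap (of its 131.22 mm²) is removed, clipping the outline; the cone at (8, 11.5) partially overlaps it — only the 0.20 mm² overlap (of its 166.50 mm²) is removed, clipping the outline — boundary = 44.20 mm; the cylinder at (-4, 3.5) is absent (z outside [16.5, 21]); Merging all regions: only that combined region is present, so the union is just that shape — boundary = 44.20 mm. So its perimeter = 44.20 mm. Layer 35 (z = 9.8): the r=7 cylinder gives a regular 24-gon of circumradius 7 (constant along its height) (perimeter = 2·24·7.000·sin(180°/24) = 43.86 mm); the r=6 cylinder at (15.5, -0.5) gives a regular 24-gon of circumradius 6 (constant along its height) (perimeter = 2·24·6.000·sin(180°/24) = 37.59 mm); the cylinder at (-2.5, 6): section is a regular 24-gon, circumradius r=6.5 (perimeter = 2·24·6.500·sin(180°/24) = 40.72 mm); the cone at (8, 11.5) contributes a regular 24-gon of circumradius 10.000 (interpolated between r1=11 and r2=6 at t=0.200) (perimeter = 2·24·10.000·sin(180°/24) = 62.65 mm); Subtracting the remaining from the first: starting from the r=7 cylinder, the r=6 cylinder at (15.5, -0.5) misses the remaining region (no effect); the r=6.5 cylinder at (-2.5, 6) partially overlaps it — only the 57.71 mm² overlap (of its 131.22 mm²) is removed, clipping the outline; the cone at (8, 11.5) partially overlaps it — only the 7.39 mm² overlap (of its 310.58 mm²) is removed, clipping the outline — boundary = 40.25 mm; the cylinder at (-4, 3.5) does not reach this height (z outside [16.5, 21]); Combining (union): only that combined region is present, so the union is just that shape — boundary = 40.25 mm. So its perimeter = 40.25 mm. Layer 57 is larger (44.20 vs 40.25 mm).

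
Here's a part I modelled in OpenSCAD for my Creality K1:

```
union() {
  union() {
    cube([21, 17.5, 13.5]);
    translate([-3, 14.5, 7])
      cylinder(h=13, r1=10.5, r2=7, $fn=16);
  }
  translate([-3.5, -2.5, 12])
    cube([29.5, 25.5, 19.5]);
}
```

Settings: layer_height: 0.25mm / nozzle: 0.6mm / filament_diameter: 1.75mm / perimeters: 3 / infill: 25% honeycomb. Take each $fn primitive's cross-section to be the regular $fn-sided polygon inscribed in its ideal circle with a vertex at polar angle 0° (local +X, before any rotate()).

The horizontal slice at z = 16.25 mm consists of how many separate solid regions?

At z = 16.25 mm: the cube does not reach this height (z outside [0, 13.5]); the cone at (-3, 14.5): at t=0.712 of its height the radius interpolates to r₁+(r₂−r₁)t = 8.010, giving a regular 16-gon of that circumradius; Taking the union: only the cone at (-3, 14.5) is present, so the union is just that shape — 1 connected region; the cube at (-3.5, -2.5) (footprint 29.5×25.5) is included at this height; Combining (union): the regions partially overlap (shared area 106.16 mm²), so overlapping operands fuse into one piece — 1 connected region. The result has 1 disconnected region.

1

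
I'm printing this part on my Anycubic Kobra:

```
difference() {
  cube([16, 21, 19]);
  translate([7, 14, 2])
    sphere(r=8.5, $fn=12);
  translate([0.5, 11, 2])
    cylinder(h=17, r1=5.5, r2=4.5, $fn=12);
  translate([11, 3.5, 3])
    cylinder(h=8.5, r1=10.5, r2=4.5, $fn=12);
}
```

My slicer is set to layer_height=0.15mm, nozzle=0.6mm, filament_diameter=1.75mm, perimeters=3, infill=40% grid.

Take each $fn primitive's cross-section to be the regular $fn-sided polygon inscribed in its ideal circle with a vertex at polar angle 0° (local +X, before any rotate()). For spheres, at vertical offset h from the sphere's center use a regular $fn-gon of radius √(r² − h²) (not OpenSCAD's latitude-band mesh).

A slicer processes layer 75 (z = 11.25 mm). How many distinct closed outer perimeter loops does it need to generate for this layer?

1

At z = 11.25 mm: the 16×21 cube contributes its full rectangle; the sphere at (7, 14) does not reach this height (|z−center|=9.250 > r=8.5); the cone at (0.5, 11) (r1=5.5→r2=4.5) has section circumradius 4.956 here — a regular 12-gon; the cone at (11, 3.5) (r1=10.5→r2=4.5) has section circumradius 4.676 here — a regular 12-gon; Subtracting the remaining from the first: starting from the 16×21 cube, the cone at (0.5, 11) partially overlaps it — only the 41.73 mm² overlap (of its 73.68 mm²) is removed, clipping the outline; the cone at (11, 3.5) partially overlaps it — only the 61.27 mm² overlap (of its 65.61 mm²) is removed, clipping the outline — 1 connected region. The result has 1 disconnected region.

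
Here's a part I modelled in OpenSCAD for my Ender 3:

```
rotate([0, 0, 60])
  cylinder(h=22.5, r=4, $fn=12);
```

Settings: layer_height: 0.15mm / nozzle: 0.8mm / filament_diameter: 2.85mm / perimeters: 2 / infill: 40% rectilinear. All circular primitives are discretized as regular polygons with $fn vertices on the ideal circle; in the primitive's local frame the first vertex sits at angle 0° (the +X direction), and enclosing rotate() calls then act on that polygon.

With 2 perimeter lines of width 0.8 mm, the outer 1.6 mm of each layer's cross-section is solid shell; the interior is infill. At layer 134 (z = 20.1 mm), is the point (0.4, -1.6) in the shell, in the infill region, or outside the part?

infill

At z = 20.1 mm: the cylinder: section is a regular 12-gon, circumradius r=4; (whole slice rotated 60° about Z — lengths, areas and connectivity unchanged). Overall, the cross-section is a single solid region. Undo the 60° rotation: the query point maps to (-1.186, -1.146) in the un-rotated model frame. The nearest boundary edge runs (-3.46, -2.00)→(-2.00, -3.46); distance from the point to it = 2.21 mm. The point is inside the cross-section and 2.21 mm from the nearest boundary — more than the 1.6 mm shell width (2 × 0.8), so it's in the infill interior.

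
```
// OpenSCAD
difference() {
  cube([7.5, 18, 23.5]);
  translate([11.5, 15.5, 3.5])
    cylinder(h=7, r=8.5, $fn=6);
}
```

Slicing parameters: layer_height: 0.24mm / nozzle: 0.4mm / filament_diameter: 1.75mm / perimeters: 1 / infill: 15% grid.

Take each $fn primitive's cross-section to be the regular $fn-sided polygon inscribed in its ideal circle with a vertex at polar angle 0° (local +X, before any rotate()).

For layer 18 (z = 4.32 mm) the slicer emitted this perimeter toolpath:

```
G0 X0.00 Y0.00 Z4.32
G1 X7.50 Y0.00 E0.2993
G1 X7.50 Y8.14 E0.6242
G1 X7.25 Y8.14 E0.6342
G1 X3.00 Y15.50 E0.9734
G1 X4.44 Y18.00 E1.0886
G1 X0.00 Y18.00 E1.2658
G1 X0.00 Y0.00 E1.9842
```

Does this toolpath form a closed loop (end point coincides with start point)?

yes

Start point (G0): (0.00, 0.00). End point (last G1): the path returns to the start — closed.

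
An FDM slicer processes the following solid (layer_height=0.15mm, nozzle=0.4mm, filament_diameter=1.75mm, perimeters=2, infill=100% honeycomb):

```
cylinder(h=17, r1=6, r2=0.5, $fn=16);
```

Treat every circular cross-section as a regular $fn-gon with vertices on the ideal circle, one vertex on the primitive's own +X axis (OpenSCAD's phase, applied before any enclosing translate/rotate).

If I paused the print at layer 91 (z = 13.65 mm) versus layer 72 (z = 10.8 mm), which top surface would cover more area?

Layer 91 (z = 13.65): the cone: at t=0.803 of its height the radius interpolates to r₁+(r₂−r₁)t = 1.584, giving a regular 16-gon of that circumradius (area = (16/2)·1.584²·sin(360°/16) = 7.68 mm²). So its area = 7.68 mm². Layer 72 (z = 10.8): the cone (r1=6→r2=0.5) has section circumradius 2.506 here — a regular 16-gon (area = (16/2)·2.506²·sin(360°/16) = 19.22 mm²). So its area = 19.22 mm². Layer 72 is larger (19.22 vs 7.68 mm²).

layer 72 (z = 10.8 mm)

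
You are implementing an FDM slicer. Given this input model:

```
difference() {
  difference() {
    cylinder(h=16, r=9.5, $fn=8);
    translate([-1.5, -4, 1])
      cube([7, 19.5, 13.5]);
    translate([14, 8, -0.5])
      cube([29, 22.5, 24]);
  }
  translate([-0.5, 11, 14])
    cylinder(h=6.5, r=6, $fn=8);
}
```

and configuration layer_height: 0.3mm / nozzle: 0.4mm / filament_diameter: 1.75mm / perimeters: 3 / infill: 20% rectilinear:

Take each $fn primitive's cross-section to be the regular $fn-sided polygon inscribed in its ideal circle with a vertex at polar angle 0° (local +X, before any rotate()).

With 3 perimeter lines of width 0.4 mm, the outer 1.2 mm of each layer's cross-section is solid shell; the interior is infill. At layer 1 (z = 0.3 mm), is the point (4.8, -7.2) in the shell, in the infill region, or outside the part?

At z = 0.3 mm: the r=9.5 cylinder contributes a regular 8-gon of circumradius 9.5; the cube at (-1.5, -4) is absent (z outside [1, 14.5]); the cube at (14, 8) is present — its section is the full 29×22.5 rectangle; Subtracting the remaining from the first: starting from the r=9.5 cylinder, the 29×22.5 cube at (14, 8) misses the remaining region (no effect) — 1 connected region; the cylinder at (-0.5, 11) is absent (z outside [14, 20.5]); After the difference (first − rest): none of the subtracted shapes is present at this height, so that combined region is unchanged — 1 connected region. Overall, the cross-section is a single solid region. The nearest boundary edge runs (6.72, -6.72)→(-0.00, -9.50); distance from the point to it = 0.29 mm. The point is inside the cross-section, 0.29 mm from the nearest boundary — within the 1.2 mm shell band (3 × 0.4).

shell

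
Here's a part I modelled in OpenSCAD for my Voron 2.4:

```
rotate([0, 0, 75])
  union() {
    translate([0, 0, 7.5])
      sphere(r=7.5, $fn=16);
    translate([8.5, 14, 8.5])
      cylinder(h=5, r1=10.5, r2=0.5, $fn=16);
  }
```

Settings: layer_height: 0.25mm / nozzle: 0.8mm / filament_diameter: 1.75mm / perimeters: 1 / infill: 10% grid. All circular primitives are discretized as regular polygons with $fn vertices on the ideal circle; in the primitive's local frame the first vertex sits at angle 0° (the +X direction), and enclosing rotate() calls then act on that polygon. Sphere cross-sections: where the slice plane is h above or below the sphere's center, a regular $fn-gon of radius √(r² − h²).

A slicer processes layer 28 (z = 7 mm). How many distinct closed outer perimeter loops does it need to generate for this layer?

1

At z = 7 mm: the r=7.5 sphere slices to a regular 16-gon of circumradius 7.483 (√(r²−h²) with h=0.5 from center); the cone at (8.5, 14) is not intersected at this z (z outside [8.5, 13.5]); Taking the union: only the r=7.5 sphere is present, so the union is just that shape — 1 connected region; (whole slice rotated 75° about Z — lengths, areas and connectivity unchanged). The result has 1 disconnected region.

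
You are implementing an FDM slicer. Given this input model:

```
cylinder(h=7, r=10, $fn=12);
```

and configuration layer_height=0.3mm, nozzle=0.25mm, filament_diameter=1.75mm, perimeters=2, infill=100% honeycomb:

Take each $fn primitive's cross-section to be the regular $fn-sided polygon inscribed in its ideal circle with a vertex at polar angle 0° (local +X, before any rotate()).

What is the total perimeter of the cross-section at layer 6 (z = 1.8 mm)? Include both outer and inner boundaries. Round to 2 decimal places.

At z = 1.8 mm: the r=10 cylinder gives a regular 12-gon of circumradius 10 (constant along its height) (perimeter = 2·12·10.000·sin(180°/12) = 62.12 mm). Overall, the cross-section is a single solid region. Total boundary length (outer) = 62.12 mm.

62.12 mm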